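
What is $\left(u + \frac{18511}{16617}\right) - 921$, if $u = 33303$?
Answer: $\frac{538110205}{16617} \approx 32383.0$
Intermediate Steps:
$\left(u + \frac{18511}{16617}\right) - 921 = \left(33303 + \frac{18511}{16617}\right) - 921 = \frac{553414462}{16617} - 921 = \frac{538110205}{16617}$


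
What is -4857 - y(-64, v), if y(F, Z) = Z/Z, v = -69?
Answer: -4858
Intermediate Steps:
y(F, Z) = 1
-4857 - y(-64, v) = -4857 - 1*1 = -4857 - 1 = -4858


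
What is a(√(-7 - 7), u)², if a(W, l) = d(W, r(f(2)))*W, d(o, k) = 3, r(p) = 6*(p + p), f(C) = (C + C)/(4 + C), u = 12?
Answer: -126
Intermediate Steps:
f(C) = 2*C/(4 + C) (f(C) = (2*C)/(4 + C) = 2*C/(4 + C))
r(p) = 12*p (r(p) = 6*(2*p) = 12*p)
a(W, l) = 3*W
a(√(-7 - 7), u)² = (3*√(-7 - 7))² = (3*√(-14))² = (3*(I*√14))² = (3*I*√14)² = -126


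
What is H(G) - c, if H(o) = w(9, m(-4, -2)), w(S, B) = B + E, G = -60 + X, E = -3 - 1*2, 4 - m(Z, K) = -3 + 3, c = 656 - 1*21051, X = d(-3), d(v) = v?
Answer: 20394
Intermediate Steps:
X = -3
c = -20395 (c = 656 - 21051 = -20395)
m(Z, K) = 4 (m(Z, K) = 4 - (-3 + 3) = 4 - 1*0 = 4 + 0 = 4)
E = -5 (E = -3 - 2 = -5)
G = -63 (G = -60 - 3 = -63)
w(S, B) = -5 + B (w(S, B) = B - 5 = -5 + B)
H(o) = -1 (H(o) = -5 + 4 = -1)
H(G) - c = -1 - 1*(-20395) = -1 + 20395 = 20394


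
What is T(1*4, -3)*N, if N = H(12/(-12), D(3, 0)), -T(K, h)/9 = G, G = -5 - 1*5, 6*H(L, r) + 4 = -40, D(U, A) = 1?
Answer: -660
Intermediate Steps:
H(L, r) = -22/3 (H(L, r) = -⅔ + (⅙)*(-40) = -⅔ - 20/3 = -22/3)
G = -10 (G = -5 - 5 = -10)
T(K, h) = 90 (T(K, h) = -9*(-10) = 90)
N = -22/3 ≈ -7.3333
T(1*4, -3)*N = 90*(-22/3) = -660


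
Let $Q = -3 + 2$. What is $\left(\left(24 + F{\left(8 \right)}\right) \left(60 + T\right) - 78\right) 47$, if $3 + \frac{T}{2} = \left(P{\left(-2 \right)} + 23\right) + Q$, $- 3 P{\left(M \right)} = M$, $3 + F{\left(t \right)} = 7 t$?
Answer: $\frac{1067464}{3} \approx 3.5582 \cdot 10^{5}$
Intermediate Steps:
$F{\left(t \right)} = -3 + 7 t$
$P{\left(M \right)} = - \frac{M}{3}$
$Q = -1$
$T = \frac{118}{3}$ ($T = -6 + 2 \left(\left(\left(- \frac{1}{3}\right) \left(-2\right) + 23\right) - 1\right) = -6 + 2 \left(\left(\frac{2}{3} + 23\right) - 1\right) = -6 + 2 \left(\frac{71}{3} - 1\right) = -6 + 2 \cdot \frac{68}{3} = -6 + \frac{136}{3} = \frac{118}{3} \approx 39.333$)
$\left(\left(24 + F{\left(8 \right)}\right) \left(60 + T\right) - 78\right) 47 = \left(\left(24 + \left(-3 + 7 \cdot 8\right)\right) \left(60 + \frac{118}{3}\right) - 78\right) 47 = \left(\left(24 + \left(-3 + 56\right)\right) \frac{298}{3} - 78\right) 47 = \left(\left(24 + 53\right) \frac{298}{3} - 78\right) 47 = \left(77 \cdot \frac{298}{3} - 78\right) 47 = \left(\frac{22946}{3} - 78\right) 47 = \frac{22712}{3} \cdot 47 = \frac{1067464}{3}$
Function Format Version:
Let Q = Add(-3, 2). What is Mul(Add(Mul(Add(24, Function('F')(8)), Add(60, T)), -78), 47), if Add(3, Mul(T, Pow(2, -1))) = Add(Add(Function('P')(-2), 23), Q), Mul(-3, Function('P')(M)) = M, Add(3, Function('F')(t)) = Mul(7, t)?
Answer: Rational(1067464, 3) ≈ 3.5582e+5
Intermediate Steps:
Function('F')(t) = Add(-3, Mul(7, t))
Function('P')(M) = Mul(Rational(-1, 3), M)
Q = -1
T = Rational(118, 3) (T = Add(-6, Mul(2, Add(Add(Mul(Rational(-1, 3), -2), 23), -1))) = Add(-6, Mul(2, Add(Add(Rational(2, 3), 23), -1))) = Add(-6, Mul(2, Add(Rational(71, 3), -1))) = Add(-6, Mul(2, Rational(68, 3))) = Add(-6, Rational(136, 3)) = Rational(118, 3) ≈ 39.333)
Mul(Add(Mul(Add(24, Function('F')(8)), Add(60, T)), -78), 47) = Mul(Add(Mul(Add(24, Add(-3, Mul(7, 8))), Add(60, Rational(118, 3))), -78), 47) = Mul(Add(Mul(Add(24, Add(-3, 56)), Rational(298, 3)), -78), 47) = Mul(Add(Mul(Add(24, 53), Rational(298, 3)), -78), 47) = Mul(Add(Mul(77, Rational(298, 3)), -78), 47) = Mul(Add(Rational(22946, 3), -78), 47) = Mul(Rational(22712, 3), 47) = Rational(1067464, 3)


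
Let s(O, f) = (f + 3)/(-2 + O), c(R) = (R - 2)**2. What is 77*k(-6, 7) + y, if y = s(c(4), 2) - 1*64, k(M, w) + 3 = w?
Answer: 493/2 ≈ 246.50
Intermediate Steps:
c(R) = (-2 + R)**2
k(M, w) = -3 + w
s(O, f) = (3 + f)/(-2 + O)
y = -123/2 (y = (3 + 2)/(-2 + (-2 + 4)**2) - 1*64 = 5/(-2 + 2**2) - 64 = 5/(-2 + 4) - 64 = 5/2 - 64 = -123/2 ≈ -61.500)
77*k(-6, 7) + y = 77*(-3 + 7) - 123/2 = 77*4 - 123/2 = 308 - 123/2 = 493/2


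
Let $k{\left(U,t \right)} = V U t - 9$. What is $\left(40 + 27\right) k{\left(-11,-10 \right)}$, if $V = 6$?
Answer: $43617$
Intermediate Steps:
$k{\left(U,t \right)} = -9 + 6 U t$ ($k{\left(U,t \right)} = 6 U t - 9 = -9 + 6 U t$)
$\left(40 + 27\right) k{\left(-11,-10 \right)} = \left(40 + 27\right) \left(-9 + 6 \left(-11\right) \left(-10\right)\right) = 67 \left(-9 + 660\right) = 67 \cdot 651 = 43617$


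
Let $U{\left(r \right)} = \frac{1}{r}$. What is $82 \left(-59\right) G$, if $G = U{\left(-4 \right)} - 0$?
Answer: $\frac{2419}{2} \approx 1209.5$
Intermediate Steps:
$G = - \frac{1}{4}$ ($G = \frac{1}{-4} - 0 = - \frac{1}{4} + 0 = - \frac{1}{4} \approx -0.25$)
$82 \left(-59\right) G = 82 \left(-59\right) \left(- \frac{1}{4}\right) = \left(-4838\right) \left(- \frac{1}{4}\right) = \frac{2419}{2}$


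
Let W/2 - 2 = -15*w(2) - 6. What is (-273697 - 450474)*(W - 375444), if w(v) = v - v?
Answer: 271891450292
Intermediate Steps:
w(v) = 0
W = -8 (W = 4 + 2*(-15*0 - 6) = 4 + 2*(0 - 6) = 4 + 2*(-6) = 4 - 12 = -8)
(-273697 - 450474)*(W - 375444) = (-273697 - 450474)*(-8 - 375444) = -724171*(-375452) = 271891450292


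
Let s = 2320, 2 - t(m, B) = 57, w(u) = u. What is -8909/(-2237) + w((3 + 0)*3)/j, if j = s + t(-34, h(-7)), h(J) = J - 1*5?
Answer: 6733006/1688935 ≈ 3.9865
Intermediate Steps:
h(J) = -5 + J (h(J) = J - 5 = -5 + J)
t(m, B) = -55 (t(m, B) = 2 - 1*57 = 2 - 57 = -55)
j = 2265 (j = 2320 - 55 = 2265)
-8909/(-2237) + w((3 + 0)*3)/j = -8909/(-2237) + ((3 + 0)*3)/2265 = -8909*(-1/2237) + (3*3)*(1/2265) = 8909/2237 + 9*(1/2265) = 8909/2237 + 3/755 = 6733006/1688935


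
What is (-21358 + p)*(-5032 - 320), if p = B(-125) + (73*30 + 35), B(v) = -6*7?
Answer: 102624600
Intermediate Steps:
B(v) = -42
p = 2183 (p = -42 + (73*30 + 35) = -42 + (2190 + 35) = -42 + 2225 = 2183)
(-21358 + p)*(-5032 - 320) = (-21358 + 2183)*(-5032 - 320) = -19175*(-5352) = 102624600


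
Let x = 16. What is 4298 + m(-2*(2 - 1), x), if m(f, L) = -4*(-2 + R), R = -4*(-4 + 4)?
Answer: 4306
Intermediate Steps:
R = 0 (R = -4*0 = 0)
m(f, L) = 8 (m(f, L) = -4*(-2 + 0) = -4*(-2) = 8)
4298 + m(-2*(2 - 1), x) = 4298 + 8 = 4306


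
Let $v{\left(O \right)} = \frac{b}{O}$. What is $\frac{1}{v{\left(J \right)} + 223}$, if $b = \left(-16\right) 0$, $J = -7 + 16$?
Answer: $\frac{1}{223} \approx 0.0044843$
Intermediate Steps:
$J = 9$
$b = 0$
$v{\left(O \right)} = 0$ ($v{\left(O \right)} = \frac{0}{O} = 0$)
$\frac{1}{v{\left(J \right)} + 223} = \frac{1}{0 + 223} = \frac{1}{223}$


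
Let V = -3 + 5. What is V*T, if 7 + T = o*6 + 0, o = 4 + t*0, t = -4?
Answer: 34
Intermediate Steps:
V = 2
o = 4 (o = 4 - 4*0 = 4 + 0 = 4)
T = 17 (T = -7 + (4*6 + 0) = -7 + (24 + 0) = -7 + 24 = 17)
V*T = 2*17 = 34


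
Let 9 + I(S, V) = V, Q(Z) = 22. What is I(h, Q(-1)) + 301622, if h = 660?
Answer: 301635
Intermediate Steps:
I(S, V) = -9 + V
I(h, Q(-1)) + 301622 = (-9 + 22) + 301622 = 13 + 301622 = 301635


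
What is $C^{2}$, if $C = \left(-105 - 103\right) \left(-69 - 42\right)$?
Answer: $533055744$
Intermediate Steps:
$C = 23088$ ($C = \left(-208\right) \left(-111\right) = 23088$)
$C^{2} = 23088^{2} = 533055744$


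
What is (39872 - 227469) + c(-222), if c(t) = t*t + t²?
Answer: -89029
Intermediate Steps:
c(t) = 2*t² (c(t) = t² + t² = 2*t²)
(39872 - 227469) + c(-222) = (39872 - 227469) + 2*(-222)² = -187597 + 2*49284 = -187597 + 98568 = -89029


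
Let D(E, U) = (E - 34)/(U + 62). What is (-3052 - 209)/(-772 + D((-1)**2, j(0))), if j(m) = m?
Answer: 202182/47897 ≈ 4.2212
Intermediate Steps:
D(E, U) = (-34 + E)/(62 + U)
(-3052 - 209)/(-772 + D((-1)**2, j(0))) = (-3052 - 209)/(-772 + (-34 + (-1)**2)/(62 + 0)) = -3261/(-772 + (-34 + 1)/62) = -3261/(-772 + (1/62)*(-33)) = -3261/(-772 - 33/62) = -3261/(-47897/62) = -3261*(-62/47897) = 202182/47897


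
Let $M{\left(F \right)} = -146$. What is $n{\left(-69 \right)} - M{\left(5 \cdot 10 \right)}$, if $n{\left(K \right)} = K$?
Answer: $77$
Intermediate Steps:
$n{\left(-69 \right)} - M{\left(5 \cdot 10 \right)} = -69 - -146 = -69 + 146 = 77$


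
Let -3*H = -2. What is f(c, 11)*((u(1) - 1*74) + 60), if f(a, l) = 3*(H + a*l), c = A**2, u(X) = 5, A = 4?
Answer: -4770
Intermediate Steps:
H = 2/3 (H = -1/3*(-2) = 2/3 ≈ 0.66667)
c = 16 (c = 4**2 = 16)
f(a, l) = 2 + 3*a*l (f(a, l) = 3*(2/3 + a*l) = 2 + 3*a*l)
f(c, 11)*((u(1) - 1*74) + 60) = (2 + 3*16*11)*((5 - 1*74) + 60) = (2 + 528)*((5 - 74) + 60) = 530*(-69 + 60) = 530*(-9) = -4770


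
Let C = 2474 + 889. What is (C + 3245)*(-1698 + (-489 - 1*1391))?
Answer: -23643424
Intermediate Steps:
C = 3363
(C + 3245)*(-1698 + (-489 - 1*1391)) = (3363 + 3245)*(-1698 + (-489 - 1*1391)) = 6608*(-1698 + (-489 - 1391)) = 6608*(-1698 - 1880) = 6608*(-3578) = -23643424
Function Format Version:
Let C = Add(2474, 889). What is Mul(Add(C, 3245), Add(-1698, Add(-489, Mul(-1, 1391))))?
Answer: -23643424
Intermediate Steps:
C = 3363
Mul(Add(C, 3245), Add(-1698, Add(-489, Mul(-1, 1391)))) = Mul(Add(3363, 3245), Add(-1698, Add(-489, Mul(-1, 1391)))) = Mul(6608, Add(-1698, Add(-489, -1391))) = Mul(6608, Add(-1698, -1880)) = Mul(6608, -3578) = -23643424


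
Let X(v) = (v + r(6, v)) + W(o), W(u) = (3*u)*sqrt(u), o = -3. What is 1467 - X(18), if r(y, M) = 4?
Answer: 1445 + 9*I*sqrt(3) ≈ 1445.0 + 15.588*I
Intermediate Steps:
W(u) = 3*u**(3/2)
X(v) = 4 + v - 9*I*sqrt(3) (X(v) = (v + 4) + 3*(-3)**(3/2) = (4 + v) + 3*(-3*I*sqrt(3)) = (4 + v) - 9*I*sqrt(3) = 4 + v - 9*I*sqrt(3))
1467 - X(18) = 1467 - (4 + 18 - 9*I*sqrt(3)) = 1467 - (22 - 9*I*sqrt(3)) = 1467 + (-22 + 9*I*sqrt(3)) = 1445 + 9*I*sqrt(3)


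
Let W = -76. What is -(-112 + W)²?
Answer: -35344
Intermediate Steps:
-(-112 + W)² = -(-112 - 76)² = -1*(-188)² = -1*35344 = -35344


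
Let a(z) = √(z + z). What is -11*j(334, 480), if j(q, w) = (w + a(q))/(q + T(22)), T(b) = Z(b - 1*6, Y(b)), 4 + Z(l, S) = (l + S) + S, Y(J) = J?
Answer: -176/13 - 11*√167/195 ≈ -14.267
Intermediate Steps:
Z(l, S) = -4 + l + 2*S (Z(l, S) = -4 + ((l + S) + S) = -4 + ((S + l) + S) = -4 + (l + 2*S) = -4 + l + 2*S)
a(z) = √2*√z (a(z) = √(2*z) = √2*√z)
T(b) = -10 + 3*b (T(b) = -4 + (b - 1*6) + 2*b = -4 + (b - 6) + 2*b = -4 + (-6 + b) + 2*b = -10 + 3*b)
j(q, w) = (w + √2*√q)/(56 + q) (j(q, w) = (w + √2*√q)/(q + (-10 + 3*22)) = (w + √2*√q)/(q + (-10 + 66)) = (w + √2*√q)/(q + 56) = (w + √2*√q)/(56 + q))
-11*j(334, 480) = -11*(480 + √2*√334)/(56 + 334) = -11*(480 + 2*√167)/390 = -11*(16/13 + √167/195) = -176/13 - 11*√167/195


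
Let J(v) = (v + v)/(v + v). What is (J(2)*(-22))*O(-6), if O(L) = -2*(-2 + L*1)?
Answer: -352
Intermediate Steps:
O(L) = 4 - 2*L (O(L) = -2*(-2 + L) = 4 - 2*L)
J(v) = 1 (J(v) = (2*v)/((2*v)) = (2*v)*(1/(2*v)) = 1)
(J(2)*(-22))*O(-6) = (1*(-22))*(4 - 2*(-6)) = -22*(4 + 12) = -22*16 = -352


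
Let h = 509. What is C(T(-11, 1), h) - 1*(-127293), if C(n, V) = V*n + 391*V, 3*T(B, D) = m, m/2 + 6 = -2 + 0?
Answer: 970792/3 ≈ 3.2360e+5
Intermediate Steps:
m = -16 (m = -12 + 2*(-2 + 0) = -12 + 2*(-2) = -12 - 4 = -16)
T(B, D) = -16/3 (T(B, D) = (⅓)*(-16) = -16/3)
C(n, V) = 391*V + V*n
C(T(-11, 1), h) - 1*(-127293) = 509*(391 - 16/3) - 1*(-127293) = 509*(1157/3) + 127293 = 588913/3 + 127293 = 970792/3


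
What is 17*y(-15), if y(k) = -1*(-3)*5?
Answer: 255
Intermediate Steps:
y(k) = 15 (y(k) = 3*5 = 15)
17*y(-15) = 17*15 = 255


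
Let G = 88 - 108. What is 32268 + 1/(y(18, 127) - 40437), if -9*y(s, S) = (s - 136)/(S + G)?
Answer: 1256538926121/38940713 ≈ 32268.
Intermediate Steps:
G = -20
y(s, S) = -(-136 + s)/(9*(-20 + S)) (y(s, S) = -(s - 136)/(9*(S - 20)) = -(-136 + s)/(9*(-20 + S)))
32268 + 1/(y(18, 127) - 40437) = 32268 + 1/((136 - 1*18)/(9*(-20 + 127)) - 40437) = 32268 + 1/((⅑)*(136 - 18)/107 - 40437) = 32268 + 1/((⅑)*(1/107)*118 - 40437) = 32268 + 1/(118/963 - 40437) = 32268 + 1/(-38940713/963) = 32268 - 963/38940713 = 1256538926121/38940713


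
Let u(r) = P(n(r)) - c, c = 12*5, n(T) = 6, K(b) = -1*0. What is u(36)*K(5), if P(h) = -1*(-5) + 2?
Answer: 0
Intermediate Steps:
K(b) = 0
P(h) = 7 (P(h) = 5 + 2 = 7)
c = 60
u(r) = -53 (u(r) = 7 - 1*60 = 7 - 60 = -53)
u(36)*K(5) = -53*0 = 0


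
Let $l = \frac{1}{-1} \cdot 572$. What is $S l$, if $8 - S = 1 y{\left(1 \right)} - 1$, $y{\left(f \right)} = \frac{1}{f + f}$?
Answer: $-4862$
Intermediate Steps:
$y{\left(f \right)} = \frac{1}{2 f}$
$l = -572$ ($l = \left(-1\right) 572 = -572$)
$S = \frac{17}{2}$ ($S = 8 - \left(1 \frac{1}{2 \cdot 1} - 1\right) = 8 - \left(1 \cdot \frac{1}{2} \cdot 1 - 1\right) = 8 - \left(1 \cdot \frac{1}{2} - 1\right) = 8 - \left(\frac{1}{2} - 1\right) = 8 - - \frac{1}{2} = 8 + \frac{1}{2} = \frac{17}{2} \approx 8.5$)
$S l = \frac{17}{2} \left(-572\right) = -4862$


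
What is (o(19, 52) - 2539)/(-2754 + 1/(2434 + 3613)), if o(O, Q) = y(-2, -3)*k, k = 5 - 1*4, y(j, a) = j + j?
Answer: 15377521/16653437 ≈ 0.92338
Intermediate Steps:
y(j, a) = 2*j
k = 1 (k = 5 - 4 = 1)
o(O, Q) = -4 (o(O, Q) = (2*(-2))*1 = -4*1 = -4)
(o(19, 52) - 2539)/(-2754 + 1/(2434 + 3613)) = (-4 - 2539)/(-2754 + 1/(2434 + 3613)) = -2543/(-2754 + 1/6047) = -2543/(-16653437/6047) = -2543*(-6047/16653437) = 15377521/16653437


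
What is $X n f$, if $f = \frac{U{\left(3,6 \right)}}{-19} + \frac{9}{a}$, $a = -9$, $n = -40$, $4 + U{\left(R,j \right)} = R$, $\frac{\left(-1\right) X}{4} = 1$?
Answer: $- \frac{2880}{19} \approx -151.58$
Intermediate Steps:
$X = -4$ ($X = \left(-4\right) 1 = -4$)
$U{\left(R,j \right)} = -4 + R$
$f = - \frac{18}{19}$ ($f = \frac{-4 + 3}{-19} + \frac{9}{-9} = \left(-1\right) \left(- \frac{1}{19}\right) + 9 \left(- \frac{1}{9}\right) = \frac{1}{19} - 1 = - \frac{18}{19} \approx -0.94737$)
$X n f = \left(-4\right) \left(-40\right) \left(- \frac{18}{19}\right) = 160 \left(- \frac{18}{19}\right) = - \frac{2880}{19}$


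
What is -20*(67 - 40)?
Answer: -540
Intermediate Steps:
-20*(67 - 40) = -20*27 = -540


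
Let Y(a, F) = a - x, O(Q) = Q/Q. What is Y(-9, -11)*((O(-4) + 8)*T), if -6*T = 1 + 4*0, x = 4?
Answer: 39/2 ≈ 19.500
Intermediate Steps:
T = -⅙ (T = -(1 + 4*0)/6 = -(1 + 0)/6 = -⅙*1 = -⅙ ≈ -0.16667)
O(Q) = 1
Y(a, F) = -4 + a (Y(a, F) = a - 1*4 = a - 4 = -4 + a)
Y(-9, -11)*((O(-4) + 8)*T) = (-4 - 9)*((1 + 8)*(-⅙)) = -117*(-1)/6 = -13*(-3/2) = 39/2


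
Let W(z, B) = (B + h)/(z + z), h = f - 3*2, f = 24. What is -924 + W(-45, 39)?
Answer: -27739/30 ≈ -924.63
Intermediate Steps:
h = 18 (h = 24 - 3*2 = 24 - 1*6 = 24 - 6 = 18)
W(z, B) = (18 + B)/(2*z) (W(z, B) = (B + 18)/(z + z) = (18 + B)/((2*z)) = (18 + B)*(1/(2*z)) = (18 + B)/(2*z))
-924 + W(-45, 39) = -924 + (1/2)*(18 + 39)/(-45) = -924 + (1/2)*(-1/45)*57 = -924 - 19/30 = -27739/30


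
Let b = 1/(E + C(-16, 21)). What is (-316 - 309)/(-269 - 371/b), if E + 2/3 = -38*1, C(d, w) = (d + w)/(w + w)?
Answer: -3750/84193 ≈ -0.044541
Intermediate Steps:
C(d, w) = (d + w)/(2*w) (C(d, w) = (d + w)/((2*w)) = (d + w)*(1/(2*w)) = (d + w)/(2*w))
E = -116/3 (E = -2/3 - 38*1 = -2/3 - 38 = -116/3 ≈ -38.667)
b = -42/1619 (b = 1/(-116/3 + (1/2)*(-16 + 21)/21) = 1/(-116/3 + (1/2)*(1/21)*5) = 1/(-116/3 + 5/42) = 1/(-1619/42) = -42/1619 ≈ -0.025942)
(-316 - 309)/(-269 - 371/b) = (-316 - 309)/(-269 - 371/(-42/1619)) = -625/(-269 - 371*(-1619/42)) = -625/(-269 + 85807/6) = -625/84193/6 = -625*6/84193 = -3750/84193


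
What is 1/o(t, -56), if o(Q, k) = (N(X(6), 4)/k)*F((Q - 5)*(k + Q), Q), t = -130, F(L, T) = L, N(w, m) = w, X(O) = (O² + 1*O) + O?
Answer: -7/150660 ≈ -4.6462e-5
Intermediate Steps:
X(O) = O² + 2*O (X(O) = (O² + O) + O = (O + O²) + O = O² + 2*O)
o(Q, k) = 48*(-5 + Q)*(Q + k)/k (o(Q, k) = ((6*(2 + 6))/k)*((Q - 5)*(k + Q)) = ((6*8)/k)*((-5 + Q)*(Q + k)) = (48/k)*((-5 + Q)*(Q + k)) = 48*(-5 + Q)*(Q + k)/k)
1/o(t, -56) = 1/(-240 + 48*(-130) - 240*(-130)/(-56) + 48*(-130)²/(-56)) = 1/(-240 - 6240 - 240*(-130)*(-1/56) + 48*16900*(-1/56)) = 1/(-240 - 6240 - 3900/7 - 101400/7) = 1/(-150660/7) = -7/150660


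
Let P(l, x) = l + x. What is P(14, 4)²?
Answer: 324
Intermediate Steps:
P(14, 4)² = (14 + 4)² = 18² = 324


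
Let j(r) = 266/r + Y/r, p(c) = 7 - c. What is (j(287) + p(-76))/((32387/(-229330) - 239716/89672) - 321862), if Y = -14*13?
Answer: -4389231148775/16961142560900564 ≈ -0.00025878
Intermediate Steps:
Y = -182
j(r) = 84/r (j(r) = 266/r - 182/r = 84/r)
(j(287) + p(-76))/((32387/(-229330) - 239716/89672) - 321862) = (84/287 + (7 - 1*(-76)))/((32387/(-229330) - 239716/89672) - 321862) = (84*(1/287) + (7 + 76))/((32387*(-1/229330) - 239716*1/89672) - 321862) = (12/41 + 83)/((-32387/229330 - 59929/22418) - 321862) = 3415/(41*(-3617392334/1285279985 - 321862)) = 3415/(41*(-413686403924404/1285279985)) = (3415/41)*(-1285279985/413686403924404) = -4389231148775/16961142560900564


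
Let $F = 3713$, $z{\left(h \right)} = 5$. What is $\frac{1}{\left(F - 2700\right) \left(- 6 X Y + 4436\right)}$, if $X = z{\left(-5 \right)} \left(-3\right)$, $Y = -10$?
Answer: $\frac{1}{3581968} \approx 2.7918 \cdot 10^{-7}$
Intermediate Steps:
$X = -15$ ($X = 5 \left(-3\right) = -15$)
$\frac{1}{\left(F - 2700\right) \left(- 6 X Y + 4436\right)} = \frac{1}{\left(3713 - 2700\right) \left(\left(-6\right) \left(-15\right) \left(-10\right) + 4436\right)} = \frac{1}{\left(3713 - 2700\right) \left(90 \left(-10\right) + 4436\right)} = \frac{1}{1013 \left(-900 + 4436\right)} = \frac{1}{1013 \cdot 3536} = \frac{1}{3581968}$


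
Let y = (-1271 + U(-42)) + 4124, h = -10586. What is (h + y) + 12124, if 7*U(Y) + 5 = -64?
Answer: 30668/7 ≈ 4381.1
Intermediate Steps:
U(Y) = -69/7 (U(Y) = -5/7 + (⅐)*(-64) = -5/7 - 64/7 = -69/7)
y = 19902/7 (y = (-1271 - 69/7) + 4124 = -8966/7 + 4124 = 19902/7 ≈ 2843.1)
(h + y) + 12124 = (-10586 + 19902/7) + 12124 = -54200/7 + 12124 = 30668/7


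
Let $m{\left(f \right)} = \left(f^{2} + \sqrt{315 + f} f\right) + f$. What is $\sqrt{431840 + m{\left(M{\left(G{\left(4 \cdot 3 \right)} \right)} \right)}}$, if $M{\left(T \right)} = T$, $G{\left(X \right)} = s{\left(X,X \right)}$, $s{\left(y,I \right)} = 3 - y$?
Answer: $\sqrt{431912 - 27 \sqrt{34}} \approx 657.08$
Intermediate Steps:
$G{\left(X \right)} = 3 - X$
$m{\left(f \right)} = f + f^{2} + f \sqrt{315 + f}$ ($m{\left(f \right)} = \left(f^{2} + f \sqrt{315 + f}\right) + f = f + f^{2} + f \sqrt{315 + f}$)
$\sqrt{431840 + m{\left(M{\left(G{\left(4 \cdot 3 \right)} \right)} \right)}} = \sqrt{431840 + \left(3 - 4 \cdot 3\right) \left(1 + \left(3 - 4 \cdot 3\right) + \sqrt{315 + \left(3 - 4 \cdot 3\right)}\right)} = \sqrt{431840 + \left(3 - 12\right) \left(1 + \left(3 - 12\right) + \sqrt{315 + \left(3 - 12\right)}\right)} = \sqrt{431840 - 9 \left(1 - 9 + \sqrt{315 - 9}\right)} = \sqrt{431840 - 9 \left(1 - 9 + \sqrt{306}\right)} = \sqrt{431840 - 9 \left(1 - 9 + 3 \sqrt{34}\right)} = \sqrt{431840 - 9 \left(-8 + 3 \sqrt{34}\right)} = \sqrt{431840 + \left(72 - 27 \sqrt{34}\right)} = \sqrt{431912 - 27 \sqrt{34}}$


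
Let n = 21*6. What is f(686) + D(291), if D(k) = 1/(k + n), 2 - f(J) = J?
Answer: -285227/417 ≈ -684.00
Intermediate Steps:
f(J) = 2 - J
n = 126
D(k) = 1/(126 + k) (D(k) = 1/(k + 126) = 1/(126 + k))
f(686) + D(291) = (2 - 1*686) + 1/(126 + 291) = (2 - 686) + 1/417 = -684 + 1/417 = -285227/417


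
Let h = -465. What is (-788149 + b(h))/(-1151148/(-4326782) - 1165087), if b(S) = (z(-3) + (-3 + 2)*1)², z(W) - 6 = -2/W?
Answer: 15345044859332/22684843389987 ≈ 0.67645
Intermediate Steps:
z(W) = 6 - 2/W
b(S) = 289/9 (b(S) = ((6 - 2/(-3)) + (-3 + 2)*1)² = ((6 - 2*(-⅓)) - 1*1)² = ((6 + ⅔) - 1)² = (20/3 - 1)² = (17/3)² = 289/9)
(-788149 + b(h))/(-1151148/(-4326782) - 1165087) = (-788149 + 289/9)/(-1151148/(-4326782) - 1165087) = -7093052/(9*(-1151148*(-1/4326782) - 1165087)) = -7093052/(9*(575574/2163391 - 1165087)) = -7093052/(9*(-2520538154443/2163391)) = -7093052/9*(-2163391/2520538154443) = 15345044859332/22684843389987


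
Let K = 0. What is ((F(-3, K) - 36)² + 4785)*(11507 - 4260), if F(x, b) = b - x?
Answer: 42568878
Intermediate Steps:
((F(-3, K) - 36)² + 4785)*(11507 - 4260) = (((0 - 1*(-3)) - 36)² + 4785)*(11507 - 4260) = (((0 + 3) - 36)² + 4785)*7247 = ((3 - 36)² + 4785)*7247 = ((-33)² + 4785)*7247 = (1089 + 4785)*7247 = 5874*7247 = 42568878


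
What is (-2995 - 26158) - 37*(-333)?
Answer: -16832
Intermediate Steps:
(-2995 - 26158) - 37*(-333) = -29153 + 12321 = -16832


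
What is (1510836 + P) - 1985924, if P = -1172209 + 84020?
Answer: -1563277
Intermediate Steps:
P = -1088189
(1510836 + P) - 1985924 = (1510836 - 1088189) - 1985924 = 422647 - 1985924 = -1563277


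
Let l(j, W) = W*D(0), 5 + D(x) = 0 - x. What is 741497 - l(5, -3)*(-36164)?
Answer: 1283957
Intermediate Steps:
D(x) = -5 - x (D(x) = -5 + (0 - x) = -5 - x)
l(j, W) = -5*W (l(j, W) = W*(-5 - 1*0) = W*(-5 + 0) = W*(-5) = -5*W)
741497 - l(5, -3)*(-36164) = 741497 - (-5*(-3))*(-36164) = 741497 - 15*(-36164) = 741497 - 1*(-542460) = 741497 + 542460 = 1283957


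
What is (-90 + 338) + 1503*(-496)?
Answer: -745240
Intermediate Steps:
(-90 + 338) + 1503*(-496) = 248 - 745488 = -745240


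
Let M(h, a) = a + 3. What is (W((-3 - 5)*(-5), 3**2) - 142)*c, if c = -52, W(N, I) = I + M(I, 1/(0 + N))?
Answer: 67587/10 ≈ 6758.7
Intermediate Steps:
M(h, a) = 3 + a
W(N, I) = 3 + I + 1/N (W(N, I) = I + (3 + 1/(0 + N)) = I + (3 + 1/N) = 3 + I + 1/N)
(W((-3 - 5)*(-5), 3**2) - 142)*c = ((3 + 3**2 + 1/((-3 - 5)*(-5))) - 142)*(-52) = ((3 + 9 + 1/(-8*(-5))) - 142)*(-52) = ((3 + 9 + 1/40) - 142)*(-52) = (481/40 - 142)*(-52) = -5199/40*(-52) = 67587/10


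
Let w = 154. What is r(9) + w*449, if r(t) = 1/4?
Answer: 276585/4 ≈ 69146.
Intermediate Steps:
r(t) = ¼
r(9) + w*449 = ¼ + 154*449 = ¼ + 69146 = 276585/4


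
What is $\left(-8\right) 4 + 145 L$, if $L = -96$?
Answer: $-13952$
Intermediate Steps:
$\left(-8\right) 4 + 145 L = \left(-8\right) 4 + 145 \left(-96\right) = -32 - 13920 = -13952$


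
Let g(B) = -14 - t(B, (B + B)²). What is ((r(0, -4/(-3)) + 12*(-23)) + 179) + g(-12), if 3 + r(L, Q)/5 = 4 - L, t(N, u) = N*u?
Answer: 6806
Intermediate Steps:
r(L, Q) = 5 - 5*L (r(L, Q) = -15 + 5*(4 - L) = -15 + (20 - 5*L) = 5 - 5*L)
g(B) = -14 - 4*B³ (g(B) = -14 - B*(B + B)² = -14 - B*(2*B)² = -14 - B*4*B² = -14 - 4*B³)
((r(0, -4/(-3)) + 12*(-23)) + 179) + g(-12) = (((5 - 5*0) + 12*(-23)) + 179) + (-14 - 4*(-12)³) = (((5 + 0) - 276) + 179) + (-14 - 4*(-1728)) = ((5 - 276) + 179) + (-14 + 6912) = (-271 + 179) + 6898 = -92 + 6898 = 6806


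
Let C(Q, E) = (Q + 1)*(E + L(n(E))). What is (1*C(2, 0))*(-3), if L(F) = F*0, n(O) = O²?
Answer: 0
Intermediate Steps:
L(F) = 0
C(Q, E) = E*(1 + Q) (C(Q, E) = (Q + 1)*(E + 0) = (1 + Q)*E = E*(1 + Q))
(1*C(2, 0))*(-3) = (1*(0*(1 + 2)))*(-3) = (1*(0*3))*(-3) = (1*0)*(-3) = 0*(-3) = 0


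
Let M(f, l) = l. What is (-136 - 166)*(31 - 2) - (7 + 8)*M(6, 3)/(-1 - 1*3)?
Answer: -34987/4 ≈ -8746.8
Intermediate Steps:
(-136 - 166)*(31 - 2) - (7 + 8)*M(6, 3)/(-1 - 1*3) = (-136 - 166)*(31 - 2) - (7 + 8)*3/(-1 - 1*3) = -302*29 - 15*3/(-1 - 3) = -8758 - 15*3/(-4) = -8758 - 15*3*(-¼) = -8758 - 15*(-3)/4 = -8758 - 1*(-45/4) = -8758 + 45/4 = -34987/4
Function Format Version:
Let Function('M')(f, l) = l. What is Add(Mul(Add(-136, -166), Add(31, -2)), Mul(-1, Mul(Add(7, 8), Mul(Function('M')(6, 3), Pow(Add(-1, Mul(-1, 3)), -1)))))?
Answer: Rational(-34987, 4) ≈ -8746.8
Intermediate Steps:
Add(Mul(Add(-136, -166), Add(31, -2)), Mul(-1, Mul(Add(7, 8), Mul(Function('M')(6, 3), Pow(Add(-1, Mul(-1, 3)), -1))))) = Add(Mul(Add(-136, -166), Add(31, -2)), Mul(-1, Mul(Add(7, 8), Mul(3, Pow(Add(-1, Mul(-1, 3)), -1))))) = Add(Mul(-302, 29), Mul(-1, Mul(15, Mul(3, Pow(Add(-1, -3), -1))))) = Add(-8758, Mul(-1, Mul(15, Mul(3, Pow(-4, -1))))) = Add(-8758, Mul(-1, Mul(15, Mul(3, Rational(-1, 4))))) = Add(-8758, Mul(-1, Mul(15, Rational(-3, 4)))) = Add(-8758, Mul(-1, Rational(-45, 4))) = Add(-8758, Rational(45, 4)) = Rational(-34987, 4)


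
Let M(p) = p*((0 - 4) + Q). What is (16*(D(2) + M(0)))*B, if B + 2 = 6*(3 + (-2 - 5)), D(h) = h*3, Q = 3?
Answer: -2496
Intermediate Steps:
M(p) = -p (M(p) = p*((0 - 4) + 3) = p*(-4 + 3) = p*(-1) = -p)
D(h) = 3*h
B = -26 (B = -2 + 6*(3 + (-2 - 5)) = -2 + 6*(3 - 7) = -2 + 6*(-4) = -2 - 24 = -26)
(16*(D(2) + M(0)))*B = (16*(3*2 - 1*0))*(-26) = (16*(6 + 0))*(-26) = (16*6)*(-26) = 96*(-26) = -2496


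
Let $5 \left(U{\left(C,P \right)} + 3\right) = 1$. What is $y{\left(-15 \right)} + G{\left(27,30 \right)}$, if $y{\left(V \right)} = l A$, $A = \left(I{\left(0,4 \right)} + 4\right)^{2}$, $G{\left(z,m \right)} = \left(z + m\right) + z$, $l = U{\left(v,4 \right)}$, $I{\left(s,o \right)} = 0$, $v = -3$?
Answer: $\frac{196}{5} \approx 39.2$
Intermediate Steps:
$U{\left(C,P \right)} = - \frac{14}{5}$ ($U{\left(C,P \right)} = -3 + \frac{1}{5} \cdot 1 = -3 + \frac{1}{5} = - \frac{14}{5}$)
$l = - \frac{14}{5} \approx -2.8$
$G{\left(z,m \right)} = m + 2 z$ ($G{\left(z,m \right)} = \left(m + z\right) + z = m + 2 z$)
$A = 16$ ($A = \left(0 + 4\right)^{2} = 4^{2} = 16$)
$y{\left(V \right)} = - \frac{224}{5}$ ($y{\left(V \right)} = \left(- \frac{14}{5}\right) 16 = - \frac{224}{5}$)
$y{\left(-15 \right)} + G{\left(27,30 \right)} = - \frac{224}{5} + \left(30 + 2 \cdot 27\right) = - \frac{224}{5} + \left(30 + 54\right) = - \frac{224}{5} + 84 = \frac{196}{5}$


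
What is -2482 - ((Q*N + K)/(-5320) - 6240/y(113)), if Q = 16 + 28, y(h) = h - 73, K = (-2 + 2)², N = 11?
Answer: -3093459/1330 ≈ -2325.9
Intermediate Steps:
K = 0 (K = 0² = 0)
y(h) = -73 + h
Q = 44
-2482 - ((Q*N + K)/(-5320) - 6240/y(113)) = -2482 - ((44*11 + 0)/(-5320) - 6240/(-73 + 113)) = -2482 - ((484 + 0)*(-1/5320) - 6240/40) = -2482 - (484*(-1/5320) - 6240*1/40) = -2482 - (-121/1330 - 156) = -2482 - 1*(-207601/1330) = -2482 + 207601/1330 = -3093459/1330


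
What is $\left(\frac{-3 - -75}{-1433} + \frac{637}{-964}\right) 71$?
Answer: $- \frac{69738259}{1381412} \approx -50.483$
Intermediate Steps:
$\left(\frac{-3 - -75}{-1433} + \frac{637}{-964}\right) 71 = \left(\left(-3 + 75\right) \left(- \frac{1}{1433}\right) + 637 \left(- \frac{1}{964}\right)\right) 71 = \left(72 \left(- \frac{1}{1433}\right) - \frac{637}{964}\right) 71 = \left(- \frac{72}{1433} - \frac{637}{964}\right) 71 = \left(- \frac{982229}{1381412}\right) 71 = - \frac{69738259}{1381412}$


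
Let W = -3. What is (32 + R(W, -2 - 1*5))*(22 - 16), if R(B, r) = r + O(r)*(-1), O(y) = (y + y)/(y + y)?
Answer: 144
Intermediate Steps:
O(y) = 1 (O(y) = (2*y)/((2*y)) = (2*y)*(1/(2*y)) = 1)
R(B, r) = -1 + r (R(B, r) = r + 1*(-1) = r - 1 = -1 + r)
(32 + R(W, -2 - 1*5))*(22 - 16) = (32 + (-1 + (-2 - 1*5)))*(22 - 16) = (32 + (-1 + (-2 - 5)))*6 = (32 + (-1 - 7))*6 = (32 - 8)*6 = 24*6 = 144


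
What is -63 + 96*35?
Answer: 3297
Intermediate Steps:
-63 + 96*35 = -63 + 3360 = 3297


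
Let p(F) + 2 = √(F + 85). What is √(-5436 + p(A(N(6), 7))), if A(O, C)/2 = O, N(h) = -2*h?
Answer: √(-5438 + √61) ≈ 73.69*I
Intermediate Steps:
A(O, C) = 2*O
p(F) = -2 + √(85 + F) (p(F) = -2 + √(F + 85) = -2 + √(85 + F))
√(-5436 + p(A(N(6), 7))) = √(-5436 + (-2 + √(85 + 2*(-2*6)))) = √(-5436 + (-2 + √(85 + 2*(-12)))) = √(-5436 + (-2 + √(85 - 24))) = √(-5436 + (-2 + √61)) = √(-5438 + √61)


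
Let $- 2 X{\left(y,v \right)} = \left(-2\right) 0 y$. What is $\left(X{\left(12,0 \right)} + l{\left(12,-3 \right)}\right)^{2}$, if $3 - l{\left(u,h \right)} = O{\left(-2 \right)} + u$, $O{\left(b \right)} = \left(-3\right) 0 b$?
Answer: $81$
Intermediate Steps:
$O{\left(b \right)} = 0$ ($O{\left(b \right)} = 0 b = 0$)
$X{\left(y,v \right)} = 0$ ($X{\left(y,v \right)} = - \frac{\left(-2\right) 0 y}{2} = - \frac{0 y}{2} = \left(- \frac{1}{2}\right) 0 = 0$)
$l{\left(u,h \right)} = 3 - u$ ($l{\left(u,h \right)} = 3 - \left(0 + u\right) = 3 - u$)
$\left(X{\left(12,0 \right)} + l{\left(12,-3 \right)}\right)^{2} = \left(0 + \left(3 - 12\right)\right)^{2} = \left(0 - 9\right)^{2} = \left(-9\right)^{2} = 81$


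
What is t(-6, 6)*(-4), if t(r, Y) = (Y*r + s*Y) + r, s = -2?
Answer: 216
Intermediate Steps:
t(r, Y) = r - 2*Y + Y*r (t(r, Y) = (Y*r - 2*Y) + r = (-2*Y + Y*r) + r = r - 2*Y + Y*r)
t(-6, 6)*(-4) = (-6 - 2*6 + 6*(-6))*(-4) = (-6 - 12 - 36)*(-4) = -54*(-4) = 216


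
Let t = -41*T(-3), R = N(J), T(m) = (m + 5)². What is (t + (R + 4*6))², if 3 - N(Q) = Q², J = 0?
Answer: 18769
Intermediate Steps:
T(m) = (5 + m)²
N(Q) = 3 - Q²
R = 3 (R = 3 - 1*0² = 3 - 1*0 = 3 + 0 = 3)
t = -164 (t = -41*(5 - 3)² = -41*2² = -41*4 = -164)
(t + (R + 4*6))² = (-164 + (3 + 4*6))² = (-164 + (3 + 24))² = (-164 + 27)² = (-137)² = 18769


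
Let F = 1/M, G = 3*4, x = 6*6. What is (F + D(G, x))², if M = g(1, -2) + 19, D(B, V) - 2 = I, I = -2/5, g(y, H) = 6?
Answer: 1681/625 ≈ 2.6896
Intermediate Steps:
I = -⅖ (I = -2*⅕ = -⅖ ≈ -0.40000)
x = 36
G = 12
D(B, V) = 8/5 (D(B, V) = 2 - ⅖ = 8/5)
M = 25 (M = 6 + 19 = 25)
F = 1/25 ≈ 0.040000
(F + D(G, x))² = (1/25 + 8/5)² = (41/25)² = 1681/625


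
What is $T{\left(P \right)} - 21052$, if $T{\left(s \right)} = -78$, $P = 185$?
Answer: $-21130$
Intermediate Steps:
$T{\left(P \right)} - 21052 = -78 - 21052 = -21130$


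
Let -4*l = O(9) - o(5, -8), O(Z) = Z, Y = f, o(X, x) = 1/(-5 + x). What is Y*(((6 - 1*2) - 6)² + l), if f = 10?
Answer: 225/13 ≈ 17.308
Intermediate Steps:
Y = 10
l = -59/26 (l = -(9 - 1/(-5 - 8))/4 = -(9 - 1/(-13))/4 = -(9 - 1*(-1/13))/4 = -(9 + 1/13)/4 = -¼*118/13 = -59/26 ≈ -2.2692)
Y*(((6 - 1*2) - 6)² + l) = 10*(((6 - 1*2) - 6)² - 59/26) = 10*(((6 - 2) - 6)² - 59/26) = 10*((4 - 6)² - 59/26) = 10*((-2)² - 59/26) = 10*(4 - 59/26) = 10*(45/26) = 225/13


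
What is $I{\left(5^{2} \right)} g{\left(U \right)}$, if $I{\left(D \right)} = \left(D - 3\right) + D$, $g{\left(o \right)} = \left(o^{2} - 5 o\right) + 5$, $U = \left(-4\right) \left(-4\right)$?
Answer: $8507$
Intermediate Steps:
$U = 16$
$g{\left(o \right)} = 5 + o^{2} - 5 o$
$I{\left(D \right)} = -3 + 2 D$ ($I{\left(D \right)} = \left(-3 + D\right) + D = -3 + 2 D$)
$I{\left(5^{2} \right)} g{\left(U \right)} = \left(-3 + 2 \cdot 5^{2}\right) \left(5 + 16^{2} - 80\right) = \left(-3 + 2 \cdot 25\right) \left(5 + 256 - 80\right) = \left(-3 + 50\right) 181 = 47 \cdot 181 = 8507$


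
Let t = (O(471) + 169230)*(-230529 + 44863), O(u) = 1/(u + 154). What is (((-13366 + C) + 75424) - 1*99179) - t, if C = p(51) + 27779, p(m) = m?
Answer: 19637655116291/625 ≈ 3.1420e+10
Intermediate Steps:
C = 27830 (C = 51 + 27779 = 27830)
O(u) = 1/(154 + u)
t = -19637660923166/625 (t = (1/(154 + 471) + 169230)*(-230529 + 44863) = (1/625 + 169230)*(-185666) = (105768751/625)*(-185666) = -19637660923166/625 ≈ -3.1420e+10)
(((-13366 + C) + 75424) - 1*99179) - t = (((-13366 + 27830) + 75424) - 1*99179) - 1*(-19637660923166/625) = ((14464 + 75424) - 99179) + 19637660923166/625 = (89888 - 99179) + 19637660923166/625 = -9291 + 19637660923166/625 = 19637655116291/625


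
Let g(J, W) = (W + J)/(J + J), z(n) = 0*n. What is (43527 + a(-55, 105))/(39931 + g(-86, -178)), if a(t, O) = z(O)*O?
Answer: 1871661/1717099 ≈ 1.0900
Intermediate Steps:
z(n) = 0
a(t, O) = 0 (a(t, O) = 0*O = 0)
g(J, W) = (J + W)/(2*J) (g(J, W) = (J + W)/((2*J)) = (J + W)*(1/(2*J)) = (J + W)/(2*J))
(43527 + a(-55, 105))/(39931 + g(-86, -178)) = (43527 + 0)/(39931 + (½)*(-86 - 178)/(-86)) = 43527/(39931 + (½)*(-1/86)*(-264)) = 43527/(39931 + 66/43) = 43527/(1717099/43) = 43527*(43/1717099) = 1871661/1717099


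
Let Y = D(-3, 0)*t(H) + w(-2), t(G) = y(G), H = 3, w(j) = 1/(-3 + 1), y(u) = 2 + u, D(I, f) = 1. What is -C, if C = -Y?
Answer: 9/2 ≈ 4.5000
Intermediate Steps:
w(j) = -½ (w(j) = 1/(-2) = -½)
t(G) = 2 + G
Y = 9/2 (Y = 1*(2 + 3) - ½ = 1*5 - ½ = 5 - ½ = 9/2 ≈ 4.5000)
C = -9/2 (C = -1*9/2 = -9/2 ≈ -4.5000)
-C = -1*(-9/2) = 9/2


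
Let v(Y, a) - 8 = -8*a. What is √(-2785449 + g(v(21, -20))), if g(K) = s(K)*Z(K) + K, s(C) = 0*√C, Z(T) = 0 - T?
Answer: I*√2785281 ≈ 1668.9*I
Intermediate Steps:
Z(T) = -T
v(Y, a) = 8 - 8*a
s(C) = 0
g(K) = K (g(K) = 0*(-K) + K = 0 + K = K)
√(-2785449 + g(v(21, -20))) = √(-2785449 + (8 - 8*(-20))) = √(-2785449 + (8 + 160)) = √(-2785449 + 168) = √(-2785281) = I*√2785281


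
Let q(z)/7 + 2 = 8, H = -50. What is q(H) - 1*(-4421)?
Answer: 4463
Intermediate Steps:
q(z) = 42 (q(z) = -14 + 7*8 = -14 + 56 = 42)
q(H) - 1*(-4421) = 42 - 1*(-4421) = 42 + 4421 = 4463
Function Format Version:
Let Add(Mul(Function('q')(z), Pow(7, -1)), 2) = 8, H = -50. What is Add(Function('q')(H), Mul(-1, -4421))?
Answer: 4463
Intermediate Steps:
Function('q')(z) = 42 (Function('q')(z) = Add(-14, Mul(7, 8)) = Add(-14, 56) = 42)
Add(Function('q')(H), Mul(-1, -4421)) = Add(42, Mul(-1, -4421)) = Add(42, 4421) = 4463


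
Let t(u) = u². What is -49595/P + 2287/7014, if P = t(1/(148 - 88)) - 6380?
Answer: 1304821401713/161097544986 ≈ 8.0996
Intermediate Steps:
P = -22967999/3600 (P = (1/(148 - 88))² - 6380 = (1/60)² - 6380 = 1/3600 - 6380 = -22967999/3600 ≈ -6380.0)
-49595/P + 2287/7014 = -49595/(-22967999/3600) + 2287/7014 = -49595*(-3600/22967999) + 2287*(1/7014) = 178542000/22967999 + 2287/7014 = 1304821401713/161097544986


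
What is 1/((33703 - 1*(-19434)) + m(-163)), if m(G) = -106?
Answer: 1/53031 ≈ 1.8857e-5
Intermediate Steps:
1/((33703 - 1*(-19434)) + m(-163)) = 1/((33703 - 1*(-19434)) - 106) = 1/((33703 + 19434) - 106) = 1/(53137 - 106) = 1/53031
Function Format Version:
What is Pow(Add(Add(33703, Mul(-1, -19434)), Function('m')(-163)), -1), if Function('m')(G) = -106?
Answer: Rational(1, 53031) ≈ 1.8857e-5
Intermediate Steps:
Pow(Add(Add(33703, Mul(-1, -19434)), Function('m')(-163)), -1) = Pow(Add(Add(33703, Mul(-1, -19434)), -106), -1) = Pow(Add(Add(33703, 19434), -106), -1) = Pow(Add(53137, -106), -1) = Pow(53031, -1) = Rational(1, 53031)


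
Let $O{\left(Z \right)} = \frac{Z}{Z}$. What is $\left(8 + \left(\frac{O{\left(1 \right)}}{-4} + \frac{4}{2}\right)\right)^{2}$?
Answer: $\frac{1521}{16} \approx 95.063$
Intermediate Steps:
$O{\left(Z \right)} = 1$
$\left(8 + \left(\frac{O{\left(1 \right)}}{-4} + \frac{4}{2}\right)\right)^{2} = \left(8 + \left(1 \frac{1}{-4} + \frac{4}{2}\right)\right)^{2} = \left(8 + \left(1 \left(- \frac{1}{4}\right) + 4 \cdot \frac{1}{2}\right)\right)^{2} = \left(8 + \left(- \frac{1}{4} + 2\right)\right)^{2} = \left(8 + \frac{7}{4}\right)^{2} = \left(\frac{39}{4}\right)^{2} = \frac{1521}{16}$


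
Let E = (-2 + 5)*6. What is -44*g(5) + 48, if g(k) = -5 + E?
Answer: -524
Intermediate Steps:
E = 18 (E = 3*6 = 18)
g(k) = 13 (g(k) = -5 + 18 = 13)
-44*g(5) + 48 = -44*13 + 48 = -572 + 48 = -524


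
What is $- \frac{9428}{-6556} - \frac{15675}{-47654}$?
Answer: $\frac{138011803}{78104906} \approx 1.767$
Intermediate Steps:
$- \frac{9428}{-6556} - \frac{15675}{-47654} = \left(-9428\right) \left(- \frac{1}{6556}\right) - - \frac{15675}{47654} = \frac{2357}{1639} + \frac{15675}{47654} = \frac{138011803}{78104906}$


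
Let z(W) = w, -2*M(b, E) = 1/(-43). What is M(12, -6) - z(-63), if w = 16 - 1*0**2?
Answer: -1375/86 ≈ -15.988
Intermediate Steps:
M(b, E) = 1/86 (M(b, E) = -1/2/(-43) = -1/2*(-1/43) = 1/86)
w = 16 (w = 16 - 1*0 = 16 + 0 = 16)
z(W) = 16
M(12, -6) - z(-63) = 1/86 - 1*16 = 1/86 - 16 = -1375/86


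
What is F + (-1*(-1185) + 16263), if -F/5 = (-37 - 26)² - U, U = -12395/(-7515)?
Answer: -3590296/1503 ≈ -2388.8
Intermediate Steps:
U = 2479/1503 (U = -12395*(-1/7515) = 2479/1503 ≈ 1.6494)
F = -29814640/1503 (F = -5*((-37 - 26)² - 1*2479/1503) = -5*((-63)² - 2479/1503) = -5*(3969 - 2479/1503) = -5*5962928/1503 = -29814640/1503 ≈ -19837.)
F + (-1*(-1185) + 16263) = -29814640/1503 + (-1*(-1185) + 16263) = -29814640/1503 + (1185 + 16263) = -29814640/1503 + 17448 = -3590296/1503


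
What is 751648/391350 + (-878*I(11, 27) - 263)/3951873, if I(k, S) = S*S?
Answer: 453304374659/257760916425 ≈ 1.7586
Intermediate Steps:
I(k, S) = S**2
751648/391350 + (-878*I(11, 27) - 263)/3951873 = 751648/391350 + (-878*27**2 - 263)/3951873 = 751648*(1/391350) + (-878*729 - 263)*(1/3951873) = 375824/195675 + (-640062 - 263)*(1/3951873) = 375824/195675 - 640325*1/3951873 = 375824/195675 - 640325/3951873 = 453304374659/257760916425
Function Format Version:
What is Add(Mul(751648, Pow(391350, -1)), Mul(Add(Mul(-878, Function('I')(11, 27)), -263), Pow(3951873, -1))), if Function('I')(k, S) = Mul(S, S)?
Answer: Rational(453304374659, 257760916425) ≈ 1.7586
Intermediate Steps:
Function('I')(k, S) = Pow(S, 2)
Add(Mul(751648, Pow(391350, -1)), Mul(Add(Mul(-878, Function('I')(11, 27)), -263), Pow(3951873, -1))) = Add(Mul(751648, Pow(391350, -1)), Mul(Add(Mul(-878, Pow(27, 2)), -263), Pow(3951873, -1))) = Add(Mul(751648, Rational(1, 391350)), Mul(Add(Mul(-878, 729), -263), Rational(1, 3951873))) = Add(Rational(375824, 195675), Mul(Add(-640062, -263), Rational(1, 3951873))) = Add(Rational(375824, 195675), Mul(-640325, Rational(1, 3951873))) = Add(Rational(375824, 195675), Rational(-640325, 3951873)) = Rational(453304374659, 257760916425)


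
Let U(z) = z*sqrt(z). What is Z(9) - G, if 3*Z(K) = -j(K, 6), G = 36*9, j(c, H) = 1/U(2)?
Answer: -324 - sqrt(2)/12 ≈ -324.12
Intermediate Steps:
U(z) = z**(3/2)
j(c, H) = sqrt(2)/4 (j(c, H) = 1/(2**(3/2)) = 1/(2*sqrt(2)) = sqrt(2)/4)
G = 324
Z(K) = -sqrt(2)/12 (Z(K) = (-sqrt(2)/4)/3 = -sqrt(2)/12)
Z(9) - G = -sqrt(2)/12 - 1*324 = -sqrt(2)/12 - 324 = -324 - sqrt(2)/12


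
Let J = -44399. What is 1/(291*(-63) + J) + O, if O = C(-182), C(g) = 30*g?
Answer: -342516721/62732 ≈ -5460.0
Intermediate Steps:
O = -5460 (O = 30*(-182) = -5460)
1/(291*(-63) + J) + O = 1/(291*(-63) - 44399) - 5460 = 1/(-18333 - 44399) - 5460 = 1/(-62732) - 5460 = -1/62732 - 5460 = -342516721/62732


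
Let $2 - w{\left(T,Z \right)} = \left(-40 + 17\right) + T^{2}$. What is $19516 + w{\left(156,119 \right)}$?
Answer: $-4795$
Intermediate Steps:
$w{\left(T,Z \right)} = 25 - T^{2}$ ($w{\left(T,Z \right)} = 2 - \left(\left(-40 + 17\right) + T^{2}\right) = 2 - \left(-23 + T^{2}\right) = 25 - T^{2}$)
$19516 + w{\left(156,119 \right)} = 19516 + \left(25 - 156^{2}\right) = 19516 + \left(25 - 24336\right) = 19516 - 24311 = -4795$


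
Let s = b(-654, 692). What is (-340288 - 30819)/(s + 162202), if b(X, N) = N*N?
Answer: -371107/641066 ≈ -0.57889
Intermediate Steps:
b(X, N) = N²
s = 478864 (s = 692² = 478864)
(-340288 - 30819)/(s + 162202) = (-340288 - 30819)/(478864 + 162202) = -371107/641066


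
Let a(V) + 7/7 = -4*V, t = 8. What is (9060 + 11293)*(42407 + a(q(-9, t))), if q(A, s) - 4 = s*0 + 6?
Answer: 862275198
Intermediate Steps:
q(A, s) = 10 (q(A, s) = 4 + (s*0 + 6) = 4 + (0 + 6) = 4 + 6 = 10)
a(V) = -1 - 4*V
(9060 + 11293)*(42407 + a(q(-9, t))) = (9060 + 11293)*(42407 + (-1 - 4*10)) = 20353*(42407 + (-1 - 40)) = 20353*(42407 - 41) = 20353*42366 = 862275198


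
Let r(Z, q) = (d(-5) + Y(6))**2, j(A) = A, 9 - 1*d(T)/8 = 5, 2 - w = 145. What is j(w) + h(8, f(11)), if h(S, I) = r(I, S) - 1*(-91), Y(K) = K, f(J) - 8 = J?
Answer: 1392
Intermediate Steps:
w = -143 (w = 2 - 1*145 = 2 - 145 = -143)
d(T) = 32 (d(T) = 72 - 8*5 = 72 - 40 = 32)
f(J) = 8 + J
r(Z, q) = 1444 (r(Z, q) = (32 + 6)**2 = 38**2 = 1444)
h(S, I) = 1535 (h(S, I) = 1444 - 1*(-91) = 1444 + 91 = 1535)
j(w) + h(8, f(11)) = -143 + 1535 = 1392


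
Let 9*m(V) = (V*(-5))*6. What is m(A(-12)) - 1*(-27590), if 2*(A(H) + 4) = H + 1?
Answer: 82865/3 ≈ 27622.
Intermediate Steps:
A(H) = -7/2 + H/2 (A(H) = -4 + (H + 1)/2 = -4 + (1 + H)/2 = -4 + (½ + H/2) = -7/2 + H/2)
m(V) = -10*V/3 (m(V) = ((V*(-5))*6)/9 = (-5*V*6)/9 = (-30*V)/9 = -10*V/3)
m(A(-12)) - 1*(-27590) = -10*(-7/2 + (½)*(-12))/3 - 1*(-27590) = -10*(-7/2 - 6)/3 + 27590 = -10/3*(-19/2) + 27590 = 95/3 + 27590 = 82865/3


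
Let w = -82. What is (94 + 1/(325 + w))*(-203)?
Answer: -4637129/243 ≈ -19083.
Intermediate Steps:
(94 + 1/(325 + w))*(-203) = (94 + 1/(325 - 82))*(-203) = (94 + 1/243)*(-203) = (22843/243)*(-203) = -4637129/243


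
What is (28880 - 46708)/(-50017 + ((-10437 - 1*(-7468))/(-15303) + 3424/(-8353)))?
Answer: 1139440598526/3196749294359 ≈ 0.35644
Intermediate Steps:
(28880 - 46708)/(-50017 + ((-10437 - 1*(-7468))/(-15303) + 3424/(-8353))) = -17828/(-50017 + ((-10437 + 7468)*(-1/15303) + 3424*(-1/8353))) = -17828/(-50017 + (-2969*(-1/15303) - 3424/8353)) = -17828/(-50017 + (2969/15303 - 3424/8353)) = -17828/(-50017 - 27597415/127825959) = -17828/(-6393498588718/127825959) = -17828*(-127825959/6393498588718) = 1139440598526/3196749294359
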